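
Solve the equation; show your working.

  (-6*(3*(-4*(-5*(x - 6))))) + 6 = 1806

Step 1. [(-6*(3*(-4*(-5*(x - 6))))) + 6 = 1806] common factor -6 (LHS and 1806) — divide through. So factor: (3*(-4*(-5*(x - 6)))) - 1 = -301.
Step 2. [(3*(-4*(-5*(x - 6)))) - 1 = -301] 1 comes off first (add 1), so sub: 3*(-4*(-5*(x - 6))) = -300.
Step 3. [3*(-4*(-5*(x - 6))) = -300] LHS = 3·(…); ÷3 both sides ⇒ div: -4*(-5*(x - 6)) = -100.
Step 4. [-4*(-5*(x - 6)) = -100] LHS = -4·(…); ÷-4 both sides, so div: -5*(x - 6) = 25.
Step 5. [-5*(x - 6) = 25] LHS = -5·(…); ÷-5 both sides. So div: x - 6 = -5.
Step 6. [x - 6 = -5] peel the -6: add 6 from each side, so sub: x = 1.

Answer: x ∈ {1}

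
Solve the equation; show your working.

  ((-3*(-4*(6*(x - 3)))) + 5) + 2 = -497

Step 1. [((-3*(-4*(6*(x - 3)))) + 5) + 2 = -497] subtract 2: x sits inside (… + 2), so sub: (-3*(-4*(6*(x - 3)))) + 5 = -499.
Step 2. [(-3*(-4*(6*(x - 3)))) + 5 = -499] 5 comes off first (subtract 5), so sub: -3*(-4*(6*(x - 3))) = -504.
Step 3. [-3*(-4*(6*(x - 3))) = -504] leading coefficient -3: divide by -3 ⇒ div: -4*(6*(x - 3)) = 168.
Step 4. [-4*(6*(x - 3)) = 168] divide by the outer -4, so div: 6*(x - 3) = -42.
Step 5. [6*(x - 3) = -42] 6·(inner) — divide through by 6 ⇒ div: x - 3 = -7.
Step 6. [x - 3 = -7] add 3: x sits inside (… - 3), so sub: x = -4.

Answer: x ∈ {-4}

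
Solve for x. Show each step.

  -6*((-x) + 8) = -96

Step 1. [-6*((-x) + 8) = -96] LHS = -6·(…); ÷-6 both sides. So div: (-x) + 8 = 16.
Step 2. [(-x) + 8 = 16] peel the +8: subtract 8 from each side. So sub: -x = 8.
Step 3. [-x = 8] leading − — multiply by −1. So neg: x = -8.

Answer: x ∈ {-8}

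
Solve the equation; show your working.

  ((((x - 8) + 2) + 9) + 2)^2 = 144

Step 1. [((((x - 8) + 2) + 9) + 2)^2 = 144] √ both sides: 144 ≥ 0 gives two branches. So sqrt: (((x - 8) + 2) + 9) + 2 = 12 or -12.
Step 2. [(((x - 8) + 2) + 9) + 2 = 12 or -12] +2 is outermost — subtract 2 both sides ⇒ sub: ((x - 8) + 2) + 9 = 10 or -14.
Step 3. [((x - 8) + 2) + 9 = 10 or -14] the outer +9 inverts by subtracting 9, so sub: (x - 8) + 2 = 1 or -23.
Step 4. [(x - 8) + 2 = 1 or -23] peel the +2: subtract 2 from each side ⇒ sub: x - 8 = -1 or -25.
Step 5. [x - 8 = -1 or -25] the outer -8 inverts by adding 8, so sub: x = 7 or -17.

Answer: x ∈ {-17, 7}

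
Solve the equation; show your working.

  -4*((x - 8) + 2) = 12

Step 1. [-4*((x - 8) + 2) = 12] leading coefficient -4: divide by -4. So div: (x - 8) + 2 = -3.
Step 2. [(x - 8) + 2 = -3] 2 comes off first (subtract 2), so sub: x - 8 = -5.
Step 3. [x - 8 = -5] 8 comes off first (add 8). So sub: x = 3.

Answer: x ∈ {3}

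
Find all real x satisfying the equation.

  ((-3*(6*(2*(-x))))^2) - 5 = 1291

Step 1. [((-3*(6*(2*(-x))))^2) - 5 = 1291] the outer -5 inverts by adding 5. So sub: (-3*(6*(2*(-x))))^2 = 1296.
Step 2. [(-3*(6*(2*(-x))))^2 = 1296] LHS squared, RHS 1296 ≥ 0: apply √ (±), so sqrt: -3*(6*(2*(-x))) = 36 or -36.
Step 3. [-3*(6*(2*(-x))) = 36 or -36] -3·(inner) — divide through by -3. So div: 6*(2*(-x)) = -12 or 12.
Step 4. [6*(2*(-x)) = -12 or 12] 6·(inner) — divide through by 6, so div: 2*(-x) = -2 or 2.
Step 5. [2*(-x) = -2 or 2] 2 out front; divide by 2, so div: -x = -1 or 1.
Step 6. [-x = -1 or 1] flip signs both sides. So neg: x = 1 or -1.

Answer: x ∈ {-1, 1}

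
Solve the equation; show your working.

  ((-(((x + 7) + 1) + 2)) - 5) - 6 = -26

Step 1. [((-(((x + 7) + 1) + 2)) - 5) - 6 = -26] the outer -6 inverts by adding 6. So sub: (-(((x + 7) + 1) + 2)) - 5 = -20.
Step 2. [(-(((x + 7) + 1) + 2)) - 5 = -20] add 5: x sits inside (… - 5), so sub: -(((x + 7) + 1) + 2) = -15.
Step 3. [-(((x + 7) + 1) + 2) = -15] flip signs both sides, so neg: ((x + 7) + 1) + 2 = 15.
Step 4. [((x + 7) + 1) + 2 = 15] peel the +2: subtract 2 from each side ⇒ sub: (x + 7) + 1 = 13.
Step 5. [(x + 7) + 1 = 13] subtract 1: x sits inside (… + 1), so sub: x + 7 = 12.
Step 6. [x + 7 = 12] subtract 7: x sits inside (… + 7). So sub: x = 5.

Answer: x ∈ {5}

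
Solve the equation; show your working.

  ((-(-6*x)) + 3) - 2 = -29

Step 1. [((-(-6*x)) + 3) - 2 = -29] add 2: x sits inside (… - 2) ⇒ sub: (-(-6*x)) + 3 = -27.
Step 2. [(-(-6*x)) + 3 = -27] the outer +3 inverts by subtracting 3 ⇒ sub: -(-6*x) = -30.
Step 3. [-(-6*x) = -30] flip signs both sides. So neg: -6*x = 30.
Step 4. [-6*x = 30] LHS = -6·(…); ÷-6 both sides. So div: x = -5.

Answer: x ∈ {-5}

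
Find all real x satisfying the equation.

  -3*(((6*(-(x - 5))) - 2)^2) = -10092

Step 1. [-3*(((6*(-(x - 5))) - 2)^2) = -10092] LHS = -3·(…); ÷-3 both sides. So div: ((6*(-(x - 5))) - 2)^2 = 3364.
Step 2. [((6*(-(x - 5))) - 2)^2 = 3364] 3364 ≥ 0, LHS is (·)² — take ±√. So sqrt: (6*(-(x - 5))) - 2 = 58 or -58.
Step 3. [(6*(-(x - 5))) - 2 = 58 or -58] add 2: x sits inside (… - 2) ⇒ sub: 6*(-(x - 5)) = 60 or -56.
Step 4. [6*(-(x - 5)) = 60 or -56] LHS = 6·(…); ÷6 both sides ⇒ div: -(x - 5) = 10 or -28/3.
Step 5. [-(x - 5) = 10 or -28/3] leading − — multiply by −1 ⇒ neg: x - 5 = -10 or 28/3.
Step 6. [x - 5 = -10 or 28/3] peel the -5: add 5 from each side. So sub: x = -5 or 43/3.

Answer: x ∈ {-5, 43/3}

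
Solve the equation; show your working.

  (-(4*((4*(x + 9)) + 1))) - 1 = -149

Step 1. [(-(4*((4*(x + 9)) + 1))) - 1 = -149] the outer -1 inverts by adding 1 ⇒ sub: -(4*((4*(x + 9)) + 1)) = -148.
Step 2. [-(4*((4*(x + 9)) + 1)) = -148] leading − — multiply by −1 ⇒ neg: 4*((4*(x + 9)) + 1) = 148.
Step 3. [4*((4*(x + 9)) + 1) = 148] 4 out front; divide by 4 ⇒ div: (4*(x + 9)) + 1 = 37.
Step 4. [(4*(x + 9)) + 1 = 37] 1 comes off first (subtract 1), so sub: 4*(x + 9) = 36.
Step 5. [4*(x + 9) = 36] LHS = 4·(…); ÷4 both sides ⇒ div: x + 9 = 9.
Step 6. [x + 9 = 9] 9 comes off first (subtract 9). So sub: x = 0.

Answer: x ∈ {0}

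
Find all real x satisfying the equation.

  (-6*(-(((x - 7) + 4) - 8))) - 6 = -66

Step 1. [(-6*(-(((x - 7) + 4) - 8))) - 6 = -66] 6 comes off first (add 6), so sub: -6*(-(((x - 7) + 4) - 8)) = -60.
Step 2. [-6*(-(((x - 7) + 4) - 8)) = -60] divide by the outer -6 ⇒ div: -(((x - 7) + 4) - 8) = 10.
Step 3. [-(((x - 7) + 4) - 8) = 10] leading − — multiply by −1. So neg: ((x - 7) + 4) - 8 = -10.
Step 4. [((x - 7) + 4) - 8 = -10] peel the -8: add 8 from each side ⇒ sub: (x - 7) + 4 = -2.
Step 5. [(x - 7) + 4 = -2] peel the +4: subtract 4 from each side, so sub: x - 7 = -6.
Step 6. [x - 7 = -6] add 7: x sits inside (… - 7) ⇒ sub: x = 1.

Answer: x ∈ {1}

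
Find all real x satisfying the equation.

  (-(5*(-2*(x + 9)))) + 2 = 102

Step 1. [(-(5*(-2*(x + 9)))) + 2 = 102] peel the +2: subtract 2 from each side ⇒ sub: -(5*(-2*(x + 9))) = 100.
Step 2. [-(5*(-2*(x + 9))) = 100] LHS negated; negate both sides, so neg: 5*(-2*(x + 9)) = -100.
Step 3. [5*(-2*(x + 9)) = -100] 5 out front; divide by 5, so div: -2*(x + 9) = -20.
Step 4. [-2*(x + 9) = -20] -2·(inner) — divide through by -2, so div: x + 9 = 10.
Step 5. [x + 9 = 10] the outer +9 inverts by subtracting 9 ⇒ sub: x = 1.

Answer: x ∈ {1}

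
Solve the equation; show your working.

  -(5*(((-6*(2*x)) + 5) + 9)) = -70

Step 1. [-(5*(((-6*(2*x)) + 5) + 9)) = -70] flip signs both sides ⇒ neg: 5*(((-6*(2*x)) + 5) + 9) = 70.
Step 2. [5*(((-6*(2*x)) + 5) + 9) = 70] leading coefficient 5: divide by 5. So div: ((-6*(2*x)) + 5) + 9 = 14.
Step 3. [((-6*(2*x)) + 5) + 9 = 14] the outer +9 inverts by subtracting 9 ⇒ sub: (-6*(2*x)) + 5 = 5.
Step 4. [(-6*(2*x)) + 5 = 5] 5 comes off first (subtract 5) ⇒ sub: -6*(2*x) = 0.
Step 5. [-6*(2*x) = 0] -6 out front; divide by -6, so div: 2*x = 0.
Step 6. [2*x = 0] LHS = 2·(…); ÷2 both sides, so div: x = 0.

Answer: x ∈ {0}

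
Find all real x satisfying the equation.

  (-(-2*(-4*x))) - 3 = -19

Step 1. [(-(-2*(-4*x))) - 3 = -19] 3 comes off first (add 3), so sub: -(-2*(-4*x)) = -16.
Step 2. [-(-2*(-4*x)) = -16] leading − — multiply by −1, so neg: -2*(-4*x) = 16.
Step 3. [-2*(-4*x) = 16] -2 out front; divide by -2, so div: -4*x = -8.
Step 4. [-4*x = -8] leading coefficient -4: divide by -4. So div: x = 2.

Answer: x ∈ {2}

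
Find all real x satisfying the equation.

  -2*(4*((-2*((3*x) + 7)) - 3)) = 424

Step 1. [-2*(4*((-2*((3*x) + 7)) - 3)) = 424] -2 out front; divide by -2. So div: 4*((-2*((3*x) + 7)) - 3) = -212.
Step 2. [4*((-2*((3*x) + 7)) - 3) = -212] 4·(inner) — divide through by 4 ⇒ div: (-2*((3*x) + 7)) - 3 = -53.
Step 3. [(-2*((3*x) + 7)) - 3 = -53] the outer -3 inverts by adding 3, so sub: -2*((3*x) + 7) = -50.
Step 4. [-2*((3*x) + 7) = -50] -2·(inner) — divide through by -2, so div: (3*x) + 7 = 25.
Step 5. [(3*x) + 7 = 25] +7 is outermost — subtract 7 both sides ⇒ sub: 3*x = 18.
Step 6. [3*x = 18] LHS = 3·(…); ÷3 both sides. So div: x = 6.

Answer: x ∈ {6}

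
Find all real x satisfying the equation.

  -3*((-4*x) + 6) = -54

Step 1. [-3*((-4*x) + 6) = -54] leading coefficient -3: divide by -3, so div: (-4*x) + 6 = 18.
Step 2. [(-4*x) + 6 = 18] the outer +6 inverts by subtracting 6, so sub: -4*x = 12.
Step 3. [-4*x = 12] -4 out front; divide by -4 ⇒ div: x = -3.

Answer: x ∈ {-3}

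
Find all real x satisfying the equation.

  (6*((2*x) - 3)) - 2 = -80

Step 1. [(6*((2*x) - 3)) - 2 = -80] -2 is outermost — add 2 both sides ⇒ sub: 6*((2*x) - 3) = -78.
Step 2. [6*((2*x) - 3) = -78] 6·(inner) — divide through by 6, so div: (2*x) - 3 = -13.
Step 3. [(2*x) - 3 = -13] 3 comes off first (add 3), so sub: 2*x = -10.
Step 4. [2*x = -10] 2·(inner) — divide through by 2, so div: x = -5.

Answer: x ∈ {-5}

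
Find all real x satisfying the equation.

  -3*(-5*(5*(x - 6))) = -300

Step 1. [-3*(-5*(5*(x - 6))) = -300] divide by the outer -3 ⇒ div: -5*(5*(x - 6)) = 100.
Step 2. [-5*(5*(x - 6)) = 100] LHS = -5·(…); ÷-5 both sides, so div: 5*(x - 6) = -20.
Step 3. [5*(x - 6) = -20] 5·(inner) — divide through by 5, so div: x - 6 = -4.
Step 4. [x - 6 = -4] add 6: x sits inside (… - 6). So sub: x = 2.

Answer: x ∈ {2}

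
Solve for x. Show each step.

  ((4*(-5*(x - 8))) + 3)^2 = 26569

Step 1. [((4*(-5*(x - 8))) + 3)^2 = 26569] 26569 ≥ 0, LHS is (·)² — take ±√ ⇒ sqrt: (4*(-5*(x - 8))) + 3 = 163 or -163.
Step 2. [(4*(-5*(x - 8))) + 3 = 163 or -163] the outer +3 inverts by subtracting 3. So sub: 4*(-5*(x - 8)) = 160 or -166.
Step 3. [4*(-5*(x - 8)) = 160 or -166] LHS = 4·(…); ÷4 both sides, so div: -5*(x - 8) = 40 or -83/2.
Step 4. [-5*(x - 8) = 40 or -83/2] leading coefficient -5: divide by -5. So div: x - 8 = -8 or 83/10.
Step 5. [x - 8 = -8 or 83/10] 8 comes off first (add 8) ⇒ sub: x = 0 or 163/10.

Answer: x ∈ {0, 163/10}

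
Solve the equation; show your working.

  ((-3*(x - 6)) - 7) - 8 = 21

Step 1. [((-3*(x - 6)) - 7) - 8 = 21] 8 comes off first (add 8), so sub: (-3*(x - 6)) - 7 = 29.
Step 2. [(-3*(x - 6)) - 7 = 29] add 7: x sits inside (… - 7) ⇒ sub: -3*(x - 6) = 36.
Step 3. [-3*(x - 6) = 36] divide by the outer -3. So div: x - 6 = -12.
Step 4. [x - 6 = -12] -6 is outermost — add 6 both sides, so sub: x = -6.

Answer: x ∈ {-6}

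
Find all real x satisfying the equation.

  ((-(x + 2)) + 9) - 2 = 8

Step 1. [((-(x + 2)) + 9) - 2 = 8] peel the -2: add 2 from each side, so sub: (-(x + 2)) + 9 = 10.
Step 2. [(-(x + 2)) + 9 = 10] subtract 9: x sits inside (… + 9), so sub: -(x + 2) = 1.
Step 3. [-(x + 2) = 1] leading − — multiply by −1 ⇒ neg: x + 2 = -1.
Step 4. [x + 2 = -1] +2 is outermost — subtract 2 both sides, so sub: x = -3.

Answer: x ∈ {-3}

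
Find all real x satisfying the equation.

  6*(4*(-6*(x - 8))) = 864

Step 1. [6*(4*(-6*(x - 8))) = 864] 6·(inner) — divide through by 6, so div: 4*(-6*(x - 8)) = 144.
Step 2. [4*(-6*(x - 8)) = 144] 4·(inner) — divide through by 4 ⇒ div: -6*(x - 8) = 36.
Step 3. [-6*(x - 8) = 36] divide by the outer -6, so div: x - 8 = -6.
Step 4. [x - 8 = -6] peel the -8: add 8 from each side. So sub: x = 2.

Answer: x ∈ {2}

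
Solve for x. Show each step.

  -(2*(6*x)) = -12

Step 1. [-(2*(6*x)) = -12] leading − — multiply by −1, so neg: 2*(6*x) = 12.
Step 2. [2*(6*x) = 12] 2·(inner) — divide through by 2 ⇒ div: 6*x = 6.
Step 3. [6*x = 6] leading coefficient 6: divide by 6 ⇒ div: x = 1.

Answer: x ∈ {1}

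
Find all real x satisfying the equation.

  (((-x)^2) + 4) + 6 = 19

Step 1. [(((-x)^2) + 4) + 6 = 19] the outer +6 inverts by subtracting 6. So sub: ((-x)^2) + 4 = 13.
Step 2. [((-x)^2) + 4 = 13] 4 comes off first (subtract 4). So sub: (-x)^2 = 9.
Step 3. [(-x)^2 = 9] LHS squared, RHS 9 ≥ 0: apply √ (±) ⇒ sqrt: -x = 3 or -3.
Step 4. [-x = 3 or -3] flip signs both sides. So neg: x = -3 or 3.

Answer: x ∈ {-3, 3}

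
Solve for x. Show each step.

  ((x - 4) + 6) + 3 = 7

Step 1. [((x - 4) + 6) + 3 = 7] +3 is outermost — subtract 3 both sides ⇒ sub: (x - 4) + 6 = 4.
Step 2. [(x - 4) + 6 = 4] 6 comes off first (subtract 6) ⇒ sub: x - 4 = -2.
Step 3. [x - 4 = -2] peel the -4: add 4 from each side. So sub: x = 2.

Answer: x ∈ {2}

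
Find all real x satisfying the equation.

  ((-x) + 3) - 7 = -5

Step 1. [((-x) + 3) - 7 = -5] peel the -7: add 7 from each side ⇒ sub: (-x) + 3 = 2.
Step 2. [(-x) + 3 = 2] subtract 3: x sits inside (… + 3) ⇒ sub: -x = -1.
Step 3. [-x = -1] flip signs both sides, so neg: x = 1.

Answer: x ∈ {1}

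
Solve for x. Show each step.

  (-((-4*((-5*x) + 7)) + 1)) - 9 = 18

Step 1. [(-((-4*((-5*x) + 7)) + 1)) - 9 = 18] -9 is outermost — add 9 both sides, so sub: -((-4*((-5*x) + 7)) + 1) = 27.
Step 2. [-((-4*((-5*x) + 7)) + 1) = 27] leading − — multiply by −1 ⇒ neg: (-4*((-5*x) + 7)) + 1 = -27.
Step 3. [(-4*((-5*x) + 7)) + 1 = -27] +1 is outermost — subtract 1 both sides. So sub: -4*((-5*x) + 7) = -28.
Step 4. [-4*((-5*x) + 7) = -28] leading coefficient -4: divide by -4 ⇒ div: (-5*x) + 7 = 7.
Step 5. [(-5*x) + 7 = 7] 7 comes off first (subtract 7), so sub: -5*x = 0.
Step 6. [-5*x = 0] leading coefficient -5: divide by -5 ⇒ div: x = 0.

Answer: x ∈ {0}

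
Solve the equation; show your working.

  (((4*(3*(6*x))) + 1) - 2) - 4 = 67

Step 1. [(((4*(3*(6*x))) + 1) - 2) - 4 = 67] 4 comes off first (add 4) ⇒ sub: ((4*(3*(6*x))) + 1) - 2 = 71.
Step 2. [((4*(3*(6*x))) + 1) - 2 = 71] peel the -2: add 2 from each side, so sub: (4*(3*(6*x))) + 1 = 73.
Step 3. [(4*(3*(6*x))) + 1 = 73] +1 is outermost — subtract 1 both sides ⇒ sub: 4*(3*(6*x)) = 72.
Step 4. [4*(3*(6*x)) = 72] LHS = 4·(…); ÷4 both sides ⇒ div: 3*(6*x) = 18.
Step 5. [3*(6*x) = 18] LHS = 3·(…); ÷3 both sides, so div: 6*x = 6.
Step 6. [6*x = 6] leading coefficient 6: divide by 6 ⇒ div: x = 1.

Answer: x ∈ {1}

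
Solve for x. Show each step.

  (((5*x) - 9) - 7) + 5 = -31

Step 1. [(((5*x) - 9) - 7) + 5 = -31] +5 is outermost — subtract 5 both sides. So sub: ((5*x) - 9) - 7 = -36.
Step 2. [((5*x) - 9) - 7 = -36] 7 comes off first (add 7). So sub: (5*x) - 9 = -29.
Step 3. [(5*x) - 9 = -29] the outer -9 inverts by adding 9. So sub: 5*x = -20.
Step 4. [5*x = -20] divide by the outer 5. So div: x = -4.

Answer: x ∈ {-4}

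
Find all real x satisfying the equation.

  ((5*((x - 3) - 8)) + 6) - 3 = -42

Step 1. [((5*((x - 3) - 8)) + 6) - 3 = -42] the outer -3 inverts by adding 3, so sub: (5*((x - 3) - 8)) + 6 = -39.
Step 2. [(5*((x - 3) - 8)) + 6 = -39] peel the +6: subtract 6 from each side. So sub: 5*((x - 3) - 8) = -45.
Step 3. [5*((x - 3) - 8) = -45] leading coefficient 5: divide by 5, so div: (x - 3) - 8 = -9.
Step 4. [(x - 3) - 8 = -9] peel the -8: add 8 from each side, so sub: x - 3 = -1.
Step 5. [x - 3 = -1] -3 is outermost — add 3 both sides ⇒ sub: x = 2.

Answer: x ∈ {2}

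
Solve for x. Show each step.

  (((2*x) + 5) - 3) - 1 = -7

Step 1. [(((2*x) + 5) - 3) - 1 = -7] add 1: x sits inside (… - 1). So sub: ((2*x) + 5) - 3 = -6.
Step 2. [((2*x) + 5) - 3 = -6] peel the -3: add 3 from each side ⇒ sub: (2*x) + 5 = -3.
Step 3. [(2*x) + 5 = -3] the outer +5 inverts by subtracting 5 ⇒ sub: 2*x = -8.
Step 4. [2*x = -8] LHS = 2·(…); ÷2 both sides ⇒ div: x = -4.

Answer: x ∈ {-4}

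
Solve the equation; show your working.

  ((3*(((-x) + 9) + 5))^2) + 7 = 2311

Step 1. [((3*(((-x) + 9) + 5))^2) + 7 = 2311] subtract 7: x sits inside (… + 7), so sub: (3*(((-x) + 9) + 5))^2 = 2304.
Step 2. [(3*(((-x) + 9) + 5))^2 = 2304] 2304 ≥ 0, LHS is (·)² — take ±√. So sqrt: 3*(((-x) + 9) + 5) = 48 or -48.
Step 3. [3*(((-x) + 9) + 5) = 48 or -48] leading coefficient 3: divide by 3. So div: ((-x) + 9) + 5 = 16 or -16.
Step 4. [((-x) + 9) + 5 = 16 or -16] +5 is outermost — subtract 5 both sides ⇒ sub: (-x) + 9 = 11 or -21.
Step 5. [(-x) + 9 = 11 or -21] +9 is outermost — subtract 9 both sides. So sub: -x = 2 or -30.
Step 6. [-x = 2 or -30] flip signs both sides ⇒ neg: x = -2 or 30.

Answer: x ∈ {-2, 30}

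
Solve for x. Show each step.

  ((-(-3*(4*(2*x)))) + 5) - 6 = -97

Step 1. [((-(-3*(4*(2*x)))) + 5) - 6 = -97] the outer -6 inverts by adding 6 ⇒ sub: (-(-3*(4*(2*x)))) + 5 = -91.
Step 2. [(-(-3*(4*(2*x)))) + 5 = -91] +5 is outermost — subtract 5 both sides ⇒ sub: -(-3*(4*(2*x))) = -96.
Step 3. [-(-3*(4*(2*x))) = -96] flip signs both sides ⇒ neg: -3*(4*(2*x)) = 96.
Step 4. [-3*(4*(2*x)) = 96] LHS = -3·(…); ÷-3 both sides. So div: 4*(2*x) = -32.
Step 5. [4*(2*x) = -32] 4·(inner) — divide through by 4, so div: 2*x = -8.
Step 6. [2*x = -8] LHS = 2·(…); ÷2 both sides, so div: x = -4.

Answer: x ∈ {-4}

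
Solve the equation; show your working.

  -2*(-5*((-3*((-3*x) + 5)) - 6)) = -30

Step 1. [-2*(-5*((-3*((-3*x) + 5)) - 6)) = -30] -2 out front; divide by -2, so div: -5*((-3*((-3*x) + 5)) - 6) = 15.
Step 2. [-5*((-3*((-3*x) + 5)) - 6) = 15] LHS = -5·(…); ÷-5 both sides ⇒ div: (-3*((-3*x) + 5)) - 6 = -3.
Step 3. [(-3*((-3*x) + 5)) - 6 = -3] 6 comes off first (add 6), so sub: -3*((-3*x) + 5) = 3.
Step 4. [-3*((-3*x) + 5) = 3] -3·(inner) — divide through by -3 ⇒ div: (-3*x) + 5 = -1.
Step 5. [(-3*x) + 5 = -1] +5 is outermost — subtract 5 both sides ⇒ sub: -3*x = -6.
Step 6. [-3*x = -6] -3·(inner) — divide through by -3, so div: x = 2.

Answer: x ∈ {2}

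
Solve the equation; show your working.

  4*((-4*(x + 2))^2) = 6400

Step 1. [4*((-4*(x + 2))^2) = 6400] 4 out front; divide by 4. So div: (-4*(x + 2))^2 = 1600.
Step 2. [(-4*(x + 2))^2 = 1600] LHS squared, RHS 1600 ≥ 0: apply √ (±), so sqrt: -4*(x + 2) = 40 or -40.
Step 3. [-4*(x + 2) = 40 or -40] -4 out front; divide by -4, so div: x + 2 = -10 or 10.
Step 4. [x + 2 = -10 or 10] 2 comes off first (subtract 2) ⇒ sub: x = -12 or 8.

Answer: x ∈ {-12, 8}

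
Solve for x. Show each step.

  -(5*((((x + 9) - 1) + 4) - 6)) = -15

Step 1. [-(5*((((x + 9) - 1) + 4) - 6)) = -15] leading − — multiply by −1. So neg: 5*((((x + 9) - 1) + 4) - 6) = 15.
Step 2. [5*((((x + 9) - 1) + 4) - 6) = 15] leading coefficient 5: divide by 5 ⇒ div: (((x + 9) - 1) + 4) - 6 = 3.
Step 3. [(((x + 9) - 1) + 4) - 6 = 3] peel the -6: add 6 from each side, so sub: ((x + 9) - 1) + 4 = 9.
Step 4. [((x + 9) - 1) + 4 = 9] the outer +4 inverts by subtracting 4. So sub: (x + 9) - 1 = 5.
Step 5. [(x + 9) - 1 = 5] the outer -1 inverts by adding 1. So sub: x + 9 = 6.
Step 6. [x + 9 = 6] the outer +9 inverts by subtracting 9, so sub: x = -3.

Answer: x ∈ {-3}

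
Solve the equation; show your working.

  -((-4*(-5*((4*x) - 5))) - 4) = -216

Step 1. [-((-4*(-5*((4*x) - 5))) - 4) = -216] leading − — multiply by −1, so neg: (-4*(-5*((4*x) - 5))) - 4 = 216.
Step 2. [(-4*(-5*((4*x) - 5))) - 4 = 216] -4 | LHS and -4 | 216: pull -4 out ⇒ factor: (-5*((4*x) - 5)) + 1 = -54.
Step 3. [(-5*((4*x) - 5)) + 1 = -54] 1 comes off first (subtract 1), so sub: -5*((4*x) - 5) = -55.
Step 4. [-5*((4*x) - 5) = -55] divide by the outer -5, so div: (4*x) - 5 = 11.
Step 5. [(4*x) - 5 = 11] add 5: x sits inside (… - 5) ⇒ sub: 4*x = 16.
Step 6. [4*x = 16] LHS = 4·(…); ÷4 both sides ⇒ div: x = 4.

Answer: x ∈ {4}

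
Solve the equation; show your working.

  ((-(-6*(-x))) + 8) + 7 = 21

Step 1. [((-(-6*(-x))) + 8) + 7 = 21] peel the +7: subtract 7 from each side ⇒ sub: (-(-6*(-x))) + 8 = 14.
Step 2. [(-(-6*(-x))) + 8 = 14] subtract 8: x sits inside (… + 8), so sub: -(-6*(-x)) = 6.
Step 3. [-(-6*(-x)) = 6] LHS negated; negate both sides ⇒ neg: -6*(-x) = -6.
Step 4. [-6*(-x) = -6] LHS = -6·(…); ÷-6 both sides ⇒ div: -x = 1.
Step 5. [-x = 1] flip signs both sides. So neg: x = -1.

Answer: x ∈ {-1}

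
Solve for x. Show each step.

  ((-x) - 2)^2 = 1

Step 1. [((-x) - 2)^2 = 1] √ both sides: 1 ≥ 0 gives two branches. So sqrt: (-x) - 2 = 1 or -1.
Step 2. [(-x) - 2 = 1 or -1] -2 is outermost — add 2 both sides ⇒ sub: -x = 3 or 1.
Step 3. [-x = 3 or 1] LHS negated; negate both sides. So neg: x = -3 or -1.

Answer: x ∈ {-3, -1}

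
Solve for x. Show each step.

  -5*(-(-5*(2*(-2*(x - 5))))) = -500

Step 1. [-5*(-(-5*(2*(-2*(x - 5))))) = -500] LHS = -5·(…); ÷-5 both sides, so div: -(-5*(2*(-2*(x - 5)))) = 100.
Step 2. [-(-5*(2*(-2*(x - 5)))) = 100] flip signs both sides. So neg: -5*(2*(-2*(x - 5))) = -100.
Step 3. [-5*(2*(-2*(x - 5))) = -100] LHS = -5·(…); ÷-5 both sides, so div: 2*(-2*(x - 5)) = 20.
Step 4. [2*(-2*(x - 5)) = 20] leading coefficient 2: divide by 2 ⇒ div: -2*(x - 5) = 10.
Step 5. [-2*(x - 5) = 10] LHS = -2·(…); ÷-2 both sides. So div: x - 5 = -5.
Step 6. [x - 5 = -5] 5 comes off first (add 5), so sub: x = 0.

Answer: x ∈ {0}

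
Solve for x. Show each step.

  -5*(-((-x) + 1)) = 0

Step 1. [-5*(-((-x) + 1)) = 0] LHS = -5·(…); ÷-5 both sides. So div: -((-x) + 1) = 0.
Step 2. [-((-x) + 1) = 0] leading − — multiply by −1 ⇒ neg: (-x) + 1 = 0.
Step 3. [(-x) + 1 = 0] subtract 1: x sits inside (… + 1) ⇒ sub: -x = -1.
Step 4. [-x = -1] flip signs both sides. So neg: x = 1.

Answer: x ∈ {1}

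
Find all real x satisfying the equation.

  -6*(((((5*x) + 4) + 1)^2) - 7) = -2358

Step 1. [-6*(((((5*x) + 4) + 1)^2) - 7) = -2358] leading coefficient -6: divide by -6, so div: ((((5*x) + 4) + 1)^2) - 7 = 393.
Step 2. [((((5*x) + 4) + 1)^2) - 7 = 393] peel the -7: add 7 from each side ⇒ sub: (((5*x) + 4) + 1)^2 = 400.
Step 3. [(((5*x) + 4) + 1)^2 = 400] 400 ≥ 0, LHS is (·)² — take ±√, so sqrt: ((5*x) + 4) + 1 = 20 or -20.
Step 4. [((5*x) + 4) + 1 = 20 or -20] peel the +1: subtract 1 from each side, so sub: (5*x) + 4 = 19 or -21.
Step 5. [(5*x) + 4 = 19 or -21] the outer +4 inverts by subtracting 4, so sub: 5*x = 15 or -25.
Step 6. [5*x = 15 or -25] 5·(inner) — divide through by 5 ⇒ div: x = 3 or -5.

Answer: x ∈ {-5, 3}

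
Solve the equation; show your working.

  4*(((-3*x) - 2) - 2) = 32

Step 1. [4*(((-3*x) - 2) - 2) = 32] divide by the outer 4. So div: ((-3*x) - 2) - 2 = 8.
Step 2. [((-3*x) - 2) - 2 = 8] the outer -2 inverts by adding 2, so sub: (-3*x) - 2 = 10.
Step 3. [(-3*x) - 2 = 10] 2 comes off first (add 2), so sub: -3*x = 12.
Step 4. [-3*x = 12] divide by the outer -3 ⇒ div: x = -4.

Answer: x ∈ {-4}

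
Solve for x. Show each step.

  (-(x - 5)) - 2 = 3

Step 1. [(-(x - 5)) - 2 = 3] -2 is outermost — add 2 both sides. So sub: -(x - 5) = 5.
Step 2. [-(x - 5) = 5] LHS negated; negate both sides. So neg: x - 5 = -5.
Step 3. [x - 5 = -5] 5 comes off first (add 5), so sub: x = 0.

Answer: x ∈ {0}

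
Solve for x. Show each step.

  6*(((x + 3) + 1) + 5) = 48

Step 1. [6*(((x + 3) + 1) + 5) = 48] divide by the outer 6 ⇒ div: ((x + 3) + 1) + 5 = 8.
Step 2. [((x + 3) + 1) + 5 = 8] peel the +5: subtract 5 from each side, so sub: (x + 3) + 1 = 3.
Step 3. [(x + 3) + 1 = 3] 1 comes off first (subtract 1). So sub: x + 3 = 2.
Step 4. [x + 3 = 2] 3 comes off first (subtract 3), so sub: x = -1.

Answer: x ∈ {-1}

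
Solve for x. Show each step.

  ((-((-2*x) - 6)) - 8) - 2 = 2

Step 1. [((-((-2*x) - 6)) - 8) - 2 = 2] add 2: x sits inside (… - 2). So sub: (-((-2*x) - 6)) - 8 = 4.
Step 2. [(-((-2*x) - 6)) - 8 = 4] 8 comes off first (add 8) ⇒ sub: -((-2*x) - 6) = 12.
Step 3. [-((-2*x) - 6) = 12] LHS negated; negate both sides ⇒ neg: (-2*x) - 6 = -12.
Step 4. [(-2*x) - 6 = -12] -2 divides every term; factor it out ⇒ factor: x + 3 = 6.
Step 5. [x + 3 = 6] +3 is outermost — subtract 3 both sides ⇒ sub: x = 3.

Answer: x ∈ {3}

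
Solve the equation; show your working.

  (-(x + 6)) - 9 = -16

Step 1. [(-(x + 6)) - 9 = -16] 9 comes off first (add 9), so sub: -(x + 6) = -7.
Step 2. [-(x + 6) = -7] LHS negated; negate both sides ⇒ neg: x + 6 = 7.
Step 3. [x + 6 = 7] peel the +6: subtract 6 from each side. So sub: x = 1.

Answer: x ∈ {1}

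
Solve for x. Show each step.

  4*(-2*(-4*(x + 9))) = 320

Step 1. [4*(-2*(-4*(x + 9))) = 320] 4·(inner) — divide through by 4 ⇒ div: -2*(-4*(x + 9)) = 80.
Step 2. [-2*(-4*(x + 9)) = 80] divide by the outer -2. So div: -4*(x + 9) = -40.
Step 3. [-4*(x + 9) = -40] LHS = -4·(…); ÷-4 both sides ⇒ div: x + 9 = 10.
Step 4. [x + 9 = 10] the outer +9 inverts by subtracting 9 ⇒ sub: x = 1.

Answer: x ∈ {1}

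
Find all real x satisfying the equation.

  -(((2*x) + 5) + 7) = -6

Step 1. [-(((2*x) + 5) + 7) = -6] flip signs both sides ⇒ neg: ((2*x) + 5) + 7 = 6.
Step 2. [((2*x) + 5) + 7 = 6] +7 is outermost — subtract 7 both sides ⇒ sub: (2*x) + 5 = -1.
Step 3. [(2*x) + 5 = -1] +5 is outermost — subtract 5 both sides, so sub: 2*x = -6.
Step 4. [2*x = -6] LHS = 2·(…); ÷2 both sides ⇒ div: x = -3.

Answer: x ∈ {-3}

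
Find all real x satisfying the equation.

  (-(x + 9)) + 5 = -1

Step 1. [(-(x + 9)) + 5 = -1] +5 is outermost — subtract 5 both sides, so sub: -(x + 9) = -6.
Step 2. [-(x + 9) = -6] leading − — multiply by −1, so neg: x + 9 = 6.
Step 3. [x + 9 = 6] the outer +9 inverts by subtracting 9 ⇒ sub: x = -3.

Answer: x ∈ {-3}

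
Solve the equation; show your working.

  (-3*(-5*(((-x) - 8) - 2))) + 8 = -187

Step 1. [(-3*(-5*(((-x) - 8) - 2))) + 8 = -187] subtract 8: x sits inside (… + 8), so sub: -3*(-5*(((-x) - 8) - 2)) = -195.
Step 2. [-3*(-5*(((-x) - 8) - 2)) = -195] LHS = -3·(…); ÷-3 both sides. So div: -5*(((-x) - 8) - 2) = 65.
Step 3. [-5*(((-x) - 8) - 2) = 65] LHS = -5·(…); ÷-5 both sides ⇒ div: ((-x) - 8) - 2 = -13.
Step 4. [((-x) - 8) - 2 = -13] -2 is outermost — add 2 both sides ⇒ sub: (-x) - 8 = -11.
Step 5. [(-x) - 8 = -11] add 8: x sits inside (… - 8) ⇒ sub: -x = -3.
Step 6. [-x = -3] leading − — multiply by −1, so neg: x = 3.

Answer: x ∈ {3}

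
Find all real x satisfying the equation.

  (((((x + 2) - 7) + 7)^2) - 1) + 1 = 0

Step 1. [(((((x + 2) - 7) + 7)^2) - 1) + 1 = 0] subtract 1: x sits inside (… + 1), so sub: ((((x + 2) - 7) + 7)^2) - 1 = -1.
Step 2. [((((x + 2) - 7) + 7)^2) - 1 = -1] add 1: x sits inside (… - 1). So sub: (((x + 2) - 7) + 7)^2 = 0.
Step 3. [(((x + 2) - 7) + 7)^2 = 0] 0 ≥ 0, LHS is (·)² — take ±√ ⇒ sqrt: ((x + 2) - 7) + 7 = 0.
Step 4. [((x + 2) - 7) + 7 = 0] subtract 7: x sits inside (… + 7). So sub: (x + 2) - 7 = -7.
Step 5. [(x + 2) - 7 = -7] add 7: x sits inside (… - 7), so sub: x + 2 = 0.
Step 6. [x + 2 = 0] 2 comes off first (subtract 2) ⇒ sub: x = -2.

Answer: x ∈ {-2}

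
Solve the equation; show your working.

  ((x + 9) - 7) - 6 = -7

Step 1. [((x + 9) - 7) - 6 = -7] -6 is outermost — add 6 both sides, so sub: (x + 9) - 7 = -1.
Step 2. [(x + 9) - 7 = -1] -7 is outermost — add 7 both sides. So sub: x + 9 = 6.
Step 3. [x + 9 = 6] the outer +9 inverts by subtracting 9, so sub: x = -3.

Answer: x ∈ {-3}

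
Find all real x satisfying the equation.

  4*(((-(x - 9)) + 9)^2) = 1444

Step 1. [4*(((-(x - 9)) + 9)^2) = 1444] 4·(inner) — divide through by 4. So div: ((-(x - 9)) + 9)^2 = 361.
Step 2. [((-(x - 9)) + 9)^2 = 361] 361 ≥ 0, LHS is (·)² — take ±√, so sqrt: (-(x - 9)) + 9 = 19 or -19.
Step 3. [(-(x - 9)) + 9 = 19 or -19] peel the +9: subtract 9 from each side, so sub: -(x - 9) = 10 or -28.
Step 4. [-(x - 9) = 10 or -28] flip signs both sides. So neg: x - 9 = -10 or 28.
Step 5. [x - 9 = -10 or 28] 9 comes off first (add 9) ⇒ sub: x = -1 or 37.

Answer: x ∈ {-1, 37}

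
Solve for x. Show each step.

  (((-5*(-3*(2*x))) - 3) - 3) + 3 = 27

Step 1. [(((-5*(-3*(2*x))) - 3) - 3) + 3 = 27] 3 comes off first (subtract 3) ⇒ sub: ((-5*(-3*(2*x))) - 3) - 3 = 24.
Step 2. [((-5*(-3*(2*x))) - 3) - 3 = 24] -3 is outermost — add 3 both sides, so sub: (-5*(-3*(2*x))) - 3 = 27.
Step 3. [(-5*(-3*(2*x))) - 3 = 27] peel the -3: add 3 from each side ⇒ sub: -5*(-3*(2*x)) = 30.
Step 4. [-5*(-3*(2*x)) = 30] -5·(inner) — divide through by -5, so div: -3*(2*x) = -6.
Step 5. [-3*(2*x) = -6] -3 out front; divide by -3 ⇒ div: 2*x = 2.
Step 6. [2*x = 2] 2·(inner) — divide through by 2. So div: x = 1.

Answer: x ∈ {1}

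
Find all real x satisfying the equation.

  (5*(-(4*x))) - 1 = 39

Step 1. [(5*(-(4*x))) - 1 = 39] -1 is outermost — add 1 both sides. So sub: 5*(-(4*x)) = 40.
Step 2. [5*(-(4*x)) = 40] LHS = 5·(…); ÷5 both sides ⇒ div: -(4*x) = 8.
Step 3. [-(4*x) = 8] leading − — multiply by −1. So neg: 4*x = -8.
Step 4. [4*x = -8] 4 out front; divide by 4, so div: x = -2.

Answer: x ∈ {-2}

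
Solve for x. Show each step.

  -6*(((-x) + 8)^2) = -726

Step 1. [-6*(((-x) + 8)^2) = -726] divide by the outer -6. So div: ((-x) + 8)^2 = 121.
Step 2. [((-x) + 8)^2 = 121] √ both sides: 121 ≥ 0 gives two branches ⇒ sqrt: (-x) + 8 = 11 or -11.
Step 3. [(-x) + 8 = 11 or -11] peel the +8: subtract 8 from each side, so sub: -x = 3 or -19.
Step 4. [-x = 3 or -19] flip signs both sides. So neg: x = -3 or 19.

Answer: x ∈ {-3, 19}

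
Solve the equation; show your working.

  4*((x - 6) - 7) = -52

Step 1. [4*((x - 6) - 7) = -52] 4 out front; divide by 4 ⇒ div: (x - 6) - 7 = -13.
Step 2. [(x - 6) - 7 = -13] the outer -7 inverts by adding 7, so sub: x - 6 = -6.
Step 3. [x - 6 = -6] peel the -6: add 6 from each side, so sub: x = 0.

Answer: x ∈ {0}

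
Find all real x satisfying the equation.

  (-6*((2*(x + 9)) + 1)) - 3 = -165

Step 1. [(-6*((2*(x + 9)) + 1)) - 3 = -165] -3 is outermost — add 3 both sides ⇒ sub: -6*((2*(x + 9)) + 1) = -162.
Step 2. [-6*((2*(x + 9)) + 1) = -162] LHS = -6·(…); ÷-6 both sides ⇒ div: (2*(x + 9)) + 1 = 27.
Step 3. [(2*(x + 9)) + 1 = 27] the outer +1 inverts by subtracting 1. So sub: 2*(x + 9) = 26.
Step 4. [2*(x + 9) = 26] leading coefficient 2: divide by 2. So div: x + 9 = 13.
Step 5. [x + 9 = 13] peel the +9: subtract 9 from each side, so sub: x = 4.

Answer: x ∈ {4}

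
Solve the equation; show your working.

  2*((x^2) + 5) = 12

Step 1. [2*((x^2) + 5) = 12] 2·(inner) — divide through by 2 ⇒ div: (x^2) + 5 = 6.
Step 2. [(x^2) + 5 = 6] 5 comes off first (subtract 5). So sub: x^2 = 1.
Step 3. [x^2 = 1] √ both sides: 1 ≥ 0 gives two branches ⇒ sqrt: x = 1 or -1.

Answer: x ∈ {-1, 1}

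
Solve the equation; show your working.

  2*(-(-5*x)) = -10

Step 1. [2*(-(-5*x)) = -10] leading coefficient 2: divide by 2, so div: -(-5*x) = -5.
Step 2. [-(-5*x) = -5] leading − — multiply by −1. So neg: -5*x = 5.
Step 3. [-5*x = 5] -5·(inner) — divide through by -5. So div: x = -1.

Answer: x ∈ {-1}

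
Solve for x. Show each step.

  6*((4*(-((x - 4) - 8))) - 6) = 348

Step 1. [6*((4*(-((x - 4) - 8))) - 6) = 348] divide by the outer 6 ⇒ div: (4*(-((x - 4) - 8))) - 6 = 58.
Step 2. [(4*(-((x - 4) - 8))) - 6 = 58] peel the -6: add 6 from each side ⇒ sub: 4*(-((x - 4) - 8)) = 64.
Step 3. [4*(-((x - 4) - 8)) = 64] 4·(inner) — divide through by 4, so div: -((x - 4) - 8) = 16.
Step 4. [-((x - 4) - 8) = 16] flip signs both sides. So neg: (x - 4) - 8 = -16.
Step 5. [(x - 4) - 8 = -16] -8 is outermost — add 8 both sides, so sub: x - 4 = -8.
Step 6. [x - 4 = -8] add 4: x sits inside (… - 4). So sub: x = -4.

Answer: x ∈ {-4}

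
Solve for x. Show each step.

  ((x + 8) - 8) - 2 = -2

Step 1. [((x + 8) - 8) - 2 = -2] -2 is outermost — add 2 both sides ⇒ sub: (x + 8) - 8 = 0.
Step 2. [(x + 8) - 8 = 0] 8 comes off first (add 8). So sub: x + 8 = 8.
Step 3. [x + 8 = 8] the outer +8 inverts by subtracting 8. So sub: x = 0.

Answer: x ∈ {0}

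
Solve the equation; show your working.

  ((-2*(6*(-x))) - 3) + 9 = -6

Step 1. [((-2*(6*(-x))) - 3) + 9 = -6] subtract 9: x sits inside (… + 9). So sub: (-2*(6*(-x))) - 3 = -15.
Step 2. [(-2*(6*(-x))) - 3 = -15] -3 is outermost — add 3 both sides ⇒ sub: -2*(6*(-x)) = -12.
Step 3. [-2*(6*(-x)) = -12] LHS = -2·(…); ÷-2 both sides. So div: 6*(-x) = 6.
Step 4. [6*(-x) = 6] 6 out front; divide by 6. So div: -x = 1.
Step 5. [-x = 1] flip signs both sides. So neg: x = -1.

Answer: x ∈ {-1}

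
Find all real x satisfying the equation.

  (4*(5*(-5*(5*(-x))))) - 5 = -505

Step 1. [(4*(5*(-5*(5*(-x))))) - 5 = -505] 5 comes off first (add 5). So sub: 4*(5*(-5*(5*(-x)))) = -500.
Step 2. [4*(5*(-5*(5*(-x)))) = -500] leading coefficient 4: divide by 4, so div: 5*(-5*(5*(-x))) = -125.
Step 3. [5*(-5*(5*(-x))) = -125] LHS = 5·(…); ÷5 both sides, so div: -5*(5*(-x)) = -25.
Step 4. [-5*(5*(-x)) = -25] LHS = -5·(…); ÷-5 both sides, so div: 5*(-x) = 5.
Step 5. [5*(-x) = 5] LHS = 5·(…); ÷5 both sides ⇒ div: -x = 1.
Step 6. [-x = 1] flip signs both sides ⇒ neg: x = -1.

Answer: x ∈ {-1}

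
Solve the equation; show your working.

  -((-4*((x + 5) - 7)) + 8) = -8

Step 1. [-((-4*((x + 5) - 7)) + 8) = -8] leading − — multiply by −1, so neg: (-4*((x + 5) - 7)) + 8 = 8.
Step 2. [(-4*((x + 5) - 7)) + 8 = 8] subtract 8: x sits inside (… + 8), so sub: -4*((x + 5) - 7) = 0.
Step 3. [-4*((x + 5) - 7) = 0] -4·(inner) — divide through by -4 ⇒ div: (x + 5) - 7 = 0.
Step 4. [(x + 5) - 7 = 0] 7 comes off first (add 7) ⇒ sub: x + 5 = 7.
Step 5. [x + 5 = 7] subtract 5: x sits inside (… + 5) ⇒ sub: x = 2.

Answer: x ∈ {2}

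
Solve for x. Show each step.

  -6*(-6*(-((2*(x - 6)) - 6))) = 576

Step 1. [-6*(-6*(-((2*(x - 6)) - 6))) = 576] LHS = -6·(…); ÷-6 both sides. So div: -6*(-((2*(x - 6)) - 6)) = -96.
Step 2. [-6*(-((2*(x - 6)) - 6)) = -96] LHS = -6·(…); ÷-6 both sides ⇒ div: -((2*(x - 6)) - 6) = 16.
Step 3. [-((2*(x - 6)) - 6) = 16] flip signs both sides. So neg: (2*(x - 6)) - 6 = -16.
Step 4. [(2*(x - 6)) - 6 = -16] 6 comes off first (add 6) ⇒ sub: 2*(x - 6) = -10.
Step 5. [2*(x - 6) = -10] divide by the outer 2 ⇒ div: x - 6 = -5.
Step 6. [x - 6 = -5] peel the -6: add 6 from each side, so sub: x = 1.

Answer: x ∈ {1}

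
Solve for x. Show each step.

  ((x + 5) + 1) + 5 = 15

Step 1. [((x + 5) + 1) + 5 = 15] 5 comes off first (subtract 5) ⇒ sub: (x + 5) + 1 = 10.
Step 2. [(x + 5) + 1 = 10] +1 is outermost — subtract 1 both sides. So sub: x + 5 = 9.
Step 3. [x + 5 = 9] peel the +5: subtract 5 from each side. So sub: x = 4.

Answer: x ∈ {4}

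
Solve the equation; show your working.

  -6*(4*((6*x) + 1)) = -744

Step 1. [-6*(4*((6*x) + 1)) = -744] -6 out front; divide by -6 ⇒ div: 4*((6*x) + 1) = 124.
Step 2. [4*((6*x) + 1) = 124] divide by the outer 4 ⇒ div: (6*x) + 1 = 31.
Step 3. [(6*x) + 1 = 31] +1 is outermost — subtract 1 both sides. So sub: 6*x = 30.
Step 4. [6*x = 30] 6·(inner) — divide through by 6. So div: x = 5.

Answer: x ∈ {5}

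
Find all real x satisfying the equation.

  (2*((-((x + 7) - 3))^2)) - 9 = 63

Step 1. [(2*((-((x + 7) - 3))^2)) - 9 = 63] -9 is outermost — add 9 both sides ⇒ sub: 2*((-((x + 7) - 3))^2) = 72.
Step 2. [2*((-((x + 7) - 3))^2) = 72] divide by the outer 2. So div: (-((x + 7) - 3))^2 = 36.
Step 3. [(-((x + 7) - 3))^2 = 36] √ both sides: 36 ≥ 0 gives two branches, so sqrt: -((x + 7) - 3) = 6 or -6.
Step 4. [-((x + 7) - 3) = 6 or -6] flip signs both sides, so neg: (x + 7) - 3 = -6 or 6.
Step 5. [(x + 7) - 3 = -6 or 6] -3 is outermost — add 3 both sides, so sub: x + 7 = -3 or 9.
Step 6. [x + 7 = -3 or 9] 7 comes off first (subtract 7), so sub: x = -10 or 2.

Answer: x ∈ {-10, 2}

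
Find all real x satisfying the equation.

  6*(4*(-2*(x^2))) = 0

Step 1. [6*(4*(-2*(x^2))) = 0] 6 out front; divide by 6, so div: 4*(-2*(x^2)) = 0.
Step 2. [4*(-2*(x^2)) = 0] leading coefficient 4: divide by 4, so div: -2*(x^2) = 0.
Step 3. [-2*(x^2) = 0] leading coefficient -2: divide by -2, so div: x^2 = 0.
Step 4. [x^2 = 0] LHS squared, RHS 0 ≥ 0: apply √ (±) ⇒ sqrt: x = 0.

Answer: x ∈ {0}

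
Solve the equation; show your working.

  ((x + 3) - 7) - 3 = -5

Step 1. [((x + 3) - 7) - 3 = -5] the outer -3 inverts by adding 3, so sub: (x + 3) - 7 = -2.
Step 2. [(x + 3) - 7 = -2] 7 comes off first (add 7), so sub: x + 3 = 5.
Step 3. [x + 3 = 5] +3 is outermost — subtract 3 both sides, so sub: x = 2.

Answer: x ∈ {2}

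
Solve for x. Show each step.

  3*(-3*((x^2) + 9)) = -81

Step 1. [3*(-3*((x^2) + 9)) = -81] LHS = 3·(…); ÷3 both sides ⇒ div: -3*((x^2) + 9) = -27.
Step 2. [-3*((x^2) + 9) = -27] divide by the outer -3, so div: (x^2) + 9 = 9.
Step 3. [(x^2) + 9 = 9] 9 comes off first (subtract 9). So sub: x^2 = 0.
Step 4. [x^2 = 0] LHS squared, RHS 0 ≥ 0: apply √ (±) ⇒ sqrt: x = 0.

Answer: x ∈ {0}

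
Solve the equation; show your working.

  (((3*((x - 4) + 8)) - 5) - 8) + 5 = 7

Step 1. [(((3*((x - 4) + 8)) - 5) - 8) + 5 = 7] peel the +5: subtract 5 from each side. So sub: ((3*((x - 4) + 8)) - 5) - 8 = 2.
Step 2. [((3*((x - 4) + 8)) - 5) - 8 = 2] 8 comes off first (add 8) ⇒ sub: (3*((x - 4) + 8)) - 5 = 10.
Step 3. [(3*((x - 4) + 8)) - 5 = 10] the outer -5 inverts by adding 5 ⇒ sub: 3*((x - 4) + 8) = 15.
Step 4. [3*((x - 4) + 8) = 15] LHS = 3·(…); ÷3 both sides, so div: (x - 4) + 8 = 5.
Step 5. [(x - 4) + 8 = 5] peel the +8: subtract 8 from each side. So sub: x - 4 = -3.
Step 6. [x - 4 = -3] add 4: x sits inside (… - 4). So sub: x = 1.

Answer: x ∈ {1}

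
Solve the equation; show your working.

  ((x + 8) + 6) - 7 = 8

Step 1. [((x + 8) + 6) - 7 = 8] add 7: x sits inside (… - 7). So sub: (x + 8) + 6 = 15.
Step 2. [(x + 8) + 6 = 15] the outer +6 inverts by subtracting 6 ⇒ sub: x + 8 = 9.
Step 3. [x + 8 = 9] peel the +8: subtract 8 from each side, so sub: x = 1.

Answer: x ∈ {1}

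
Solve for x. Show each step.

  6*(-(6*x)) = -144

Step 1. [6*(-(6*x)) = -144] divide by the outer 6 ⇒ div: -(6*x) = -24.
Step 2. [-(6*x) = -24] leading − — multiply by −1. So neg: 6*x = 24.
Step 3. [6*x = 24] 6 out front; divide by 6, so div: x = 4.

Answer: x ∈ {4}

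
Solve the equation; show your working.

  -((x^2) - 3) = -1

Step 1. [-((x^2) - 3) = -1] LHS negated; negate both sides, so neg: (x^2) - 3 = 1.
Step 2. [(x^2) - 3 = 1] the outer -3 inverts by adding 3 ⇒ sub: x^2 = 4.
Step 3. [x^2 = 4] √ both sides: 4 ≥ 0 gives two branches. So sqrt: x = 2 or -2.

Answer: x ∈ {-2, 2}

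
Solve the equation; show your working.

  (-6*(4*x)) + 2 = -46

Step 1. [(-6*(4*x)) + 2 = -46] subtract 2: x sits inside (… + 2), so sub: -6*(4*x) = -48.
Step 2. [-6*(4*x) = -48] LHS = -6·(…); ÷-6 both sides. So div: 4*x = 8.
Step 3. [4*x = 8] leading coefficient 4: divide by 4. So div: x = 2.

Answer: x ∈ {2}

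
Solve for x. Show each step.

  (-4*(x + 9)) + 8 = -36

Step 1. [(-4*(x + 9)) + 8 = -36] subtract 8: x sits inside (… + 8), so sub: -4*(x + 9) = -44.
Step 2. [-4*(x + 9) = -44] leading coefficient -4: divide by -4. So div: x + 9 = 11.
Step 3. [x + 9 = 11] peel the +9: subtract 9 from each side, so sub: x = 2.

Answer: x ∈ {2}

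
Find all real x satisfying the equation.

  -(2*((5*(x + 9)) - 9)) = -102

Step 1. [-(2*((5*(x + 9)) - 9)) = -102] leading − — multiply by −1 ⇒ neg: 2*((5*(x + 9)) - 9) = 102.
Step 2. [2*((5*(x + 9)) - 9) = 102] 2·(inner) — divide through by 2. So div: (5*(x + 9)) - 9 = 51.
Step 3. [(5*(x + 9)) - 9 = 51] add 9: x sits inside (… - 9), so sub: 5*(x + 9) = 60.
Step 4. [5*(x + 9) = 60] leading coefficient 5: divide by 5 ⇒ div: x + 9 = 12.
Step 5. [x + 9 = 12] the outer +9 inverts by subtracting 9 ⇒ sub: x = 3.

Answer: x ∈ {3}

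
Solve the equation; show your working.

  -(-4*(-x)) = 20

Step 1. [-(-4*(-x)) = 20] leading − — multiply by −1 ⇒ neg: -4*(-x) = -20.
Step 2. [-4*(-x) = -20] leading coefficient -4: divide by -4 ⇒ div: -x = 5.
Step 3. [-x = 5] LHS negated; negate both sides, so neg: x = -5.

Answer: x ∈ {-5}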